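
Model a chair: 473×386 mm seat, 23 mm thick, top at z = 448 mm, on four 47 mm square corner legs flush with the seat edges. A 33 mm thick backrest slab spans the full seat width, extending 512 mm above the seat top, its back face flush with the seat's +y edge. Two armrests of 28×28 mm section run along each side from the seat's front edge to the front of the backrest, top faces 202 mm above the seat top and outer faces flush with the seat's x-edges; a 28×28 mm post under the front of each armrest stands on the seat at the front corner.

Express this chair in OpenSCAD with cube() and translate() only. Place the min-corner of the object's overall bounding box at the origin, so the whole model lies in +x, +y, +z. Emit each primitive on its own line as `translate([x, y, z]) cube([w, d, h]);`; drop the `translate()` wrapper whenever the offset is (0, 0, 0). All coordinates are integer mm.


translate([0, 0, 425]) cube([473, 386, 23]);
cube([47, 47, 425]);
translate([426, 0, 0]) cube([47, 47, 425]);
translate([0, 339, 0]) cube([47, 47, 425]);
translate([426, 339, 0]) cube([47, 47, 425]);
translate([0, 353, 448]) cube([473, 33, 512]);
translate([0, 0, 622]) cube([28, 353, 28]);
translate([445, 0, 622]) cube([28, 353, 28]);
translate([0, 0, 448]) cube([28, 28, 174]);
translate([445, 0, 448]) cube([28, 28, 174]);


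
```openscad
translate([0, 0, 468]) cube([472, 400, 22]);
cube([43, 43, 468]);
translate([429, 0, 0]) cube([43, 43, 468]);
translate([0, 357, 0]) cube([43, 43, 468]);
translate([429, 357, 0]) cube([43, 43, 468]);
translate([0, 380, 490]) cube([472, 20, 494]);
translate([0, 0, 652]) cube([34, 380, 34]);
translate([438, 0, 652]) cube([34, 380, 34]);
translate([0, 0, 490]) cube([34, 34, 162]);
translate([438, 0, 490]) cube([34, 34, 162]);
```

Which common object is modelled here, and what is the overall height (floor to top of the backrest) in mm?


A chair. The overall height is 984 mm.

A slab on four corner posts with a tall panel at the back — a chair. The seat slab sits at z = 468 with thickness 22, and the 494 mm backrest starts at the seat top, so the overall height is 468 + 22 + 494 = 984 mm.


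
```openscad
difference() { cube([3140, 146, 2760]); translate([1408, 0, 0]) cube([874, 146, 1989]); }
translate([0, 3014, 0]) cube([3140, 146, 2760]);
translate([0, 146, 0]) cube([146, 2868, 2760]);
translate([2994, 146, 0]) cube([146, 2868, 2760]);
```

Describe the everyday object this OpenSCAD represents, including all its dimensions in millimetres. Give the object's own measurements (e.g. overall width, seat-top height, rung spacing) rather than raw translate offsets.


A single room: four walls, each 2760 mm tall and 146 mm thick, enclosing an outside footprint 3140×3160 mm (x × y), no floor or roof. The front and back walls (−y and +y sides) run the full x-width; the side walls fit between their inner faces. A door opening 874 mm wide and 1989 mm tall is cut through the front wall from the floor up, its −x edge 1408 mm from the wall's −x end.


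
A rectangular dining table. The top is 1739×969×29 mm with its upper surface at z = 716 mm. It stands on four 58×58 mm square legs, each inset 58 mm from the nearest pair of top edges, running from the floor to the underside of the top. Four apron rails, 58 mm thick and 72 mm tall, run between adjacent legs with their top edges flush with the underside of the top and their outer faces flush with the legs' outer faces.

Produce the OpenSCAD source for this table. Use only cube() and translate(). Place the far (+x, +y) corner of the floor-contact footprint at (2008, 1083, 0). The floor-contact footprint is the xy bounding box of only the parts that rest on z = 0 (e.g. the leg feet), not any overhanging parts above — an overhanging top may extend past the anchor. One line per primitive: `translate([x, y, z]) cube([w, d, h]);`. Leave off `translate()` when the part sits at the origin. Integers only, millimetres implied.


translate([327, 172, 687]) cube([1739, 969, 29]);
translate([385, 230, 0]) cube([58, 58, 687]);
translate([1950, 230, 0]) cube([58, 58, 687]);
translate([385, 1025, 0]) cube([58, 58, 687]);
translate([1950, 1025, 0]) cube([58, 58, 687]);
translate([443, 230, 615]) cube([1507, 58, 72]);
translate([443, 1025, 615]) cube([1507, 58, 72]);
translate([385, 288, 615]) cube([58, 737, 72]);
translate([1950, 288, 615]) cube([58, 737, 72]);


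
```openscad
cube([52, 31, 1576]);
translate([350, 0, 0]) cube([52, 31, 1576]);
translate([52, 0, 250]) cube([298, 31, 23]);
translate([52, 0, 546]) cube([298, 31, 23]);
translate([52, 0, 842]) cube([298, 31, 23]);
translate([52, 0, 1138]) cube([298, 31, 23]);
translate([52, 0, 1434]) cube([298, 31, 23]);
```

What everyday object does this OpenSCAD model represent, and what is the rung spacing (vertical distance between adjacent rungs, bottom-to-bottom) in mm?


A ladder. The rung spacing is 296 mm.

Two tall 52×31 posts with 5 short bars between them — a ladder. Adjacent rungs sit at z = 250 and z = 546, so the spacing is 546 − 250 = 296 mm.


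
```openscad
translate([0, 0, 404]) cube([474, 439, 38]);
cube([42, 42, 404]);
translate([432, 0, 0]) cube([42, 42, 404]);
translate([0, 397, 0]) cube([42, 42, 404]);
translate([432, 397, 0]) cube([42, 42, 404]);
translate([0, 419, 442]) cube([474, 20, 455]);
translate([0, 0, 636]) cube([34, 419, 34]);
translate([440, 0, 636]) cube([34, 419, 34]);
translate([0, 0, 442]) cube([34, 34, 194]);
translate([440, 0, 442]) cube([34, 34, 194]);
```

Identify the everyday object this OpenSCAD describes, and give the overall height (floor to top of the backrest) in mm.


A chair. The overall height is 897 mm.

A slab on four corner posts with a tall panel at the back — a chair. The seat slab sits at z = 404 with thickness 38, and the 455 mm backrest starts at the seat top, so the overall height is 404 + 38 + 455 = 897 mm.


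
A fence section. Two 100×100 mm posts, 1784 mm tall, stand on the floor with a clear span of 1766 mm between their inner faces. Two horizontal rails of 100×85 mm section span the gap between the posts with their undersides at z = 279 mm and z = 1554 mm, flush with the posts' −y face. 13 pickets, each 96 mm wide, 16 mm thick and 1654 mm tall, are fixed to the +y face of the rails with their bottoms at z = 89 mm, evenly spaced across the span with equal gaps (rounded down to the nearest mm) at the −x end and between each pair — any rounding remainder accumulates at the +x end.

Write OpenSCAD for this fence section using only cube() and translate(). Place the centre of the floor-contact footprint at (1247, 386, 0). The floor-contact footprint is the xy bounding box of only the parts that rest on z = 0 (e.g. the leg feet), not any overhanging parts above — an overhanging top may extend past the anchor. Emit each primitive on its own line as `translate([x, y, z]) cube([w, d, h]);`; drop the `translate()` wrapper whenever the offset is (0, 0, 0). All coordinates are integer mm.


translate([264, 336, 0]) cube([100, 100, 1784]);
translate([2130, 336, 0]) cube([100, 100, 1784]);
translate([364, 336, 279]) cube([1766, 100, 85]);
translate([364, 336, 1554]) cube([1766, 100, 85]);
translate([401, 436, 89]) cube([96, 16, 1654]);
translate([534, 436, 89]) cube([96, 16, 1654]);
translate([667, 436, 89]) cube([96, 16, 1654]);
translate([800, 436, 89]) cube([96, 16, 1654]);
translate([933, 436, 89]) cube([96, 16, 1654]);
translate([1066, 436, 89]) cube([96, 16, 1654]);
translate([1199, 436, 89]) cube([96, 16, 1654]);
translate([1332, 436, 89]) cube([96, 16, 1654]);
translate([1465, 436, 89]) cube([96, 16, 1654]);
translate([1598, 436, 89]) cube([96, 16, 1654]);
translate([1731, 436, 89]) cube([96, 16, 1654]);
translate([1864, 436, 89]) cube([96, 16, 1654]);
translate([1997, 436, 89]) cube([96, 16, 1654]);


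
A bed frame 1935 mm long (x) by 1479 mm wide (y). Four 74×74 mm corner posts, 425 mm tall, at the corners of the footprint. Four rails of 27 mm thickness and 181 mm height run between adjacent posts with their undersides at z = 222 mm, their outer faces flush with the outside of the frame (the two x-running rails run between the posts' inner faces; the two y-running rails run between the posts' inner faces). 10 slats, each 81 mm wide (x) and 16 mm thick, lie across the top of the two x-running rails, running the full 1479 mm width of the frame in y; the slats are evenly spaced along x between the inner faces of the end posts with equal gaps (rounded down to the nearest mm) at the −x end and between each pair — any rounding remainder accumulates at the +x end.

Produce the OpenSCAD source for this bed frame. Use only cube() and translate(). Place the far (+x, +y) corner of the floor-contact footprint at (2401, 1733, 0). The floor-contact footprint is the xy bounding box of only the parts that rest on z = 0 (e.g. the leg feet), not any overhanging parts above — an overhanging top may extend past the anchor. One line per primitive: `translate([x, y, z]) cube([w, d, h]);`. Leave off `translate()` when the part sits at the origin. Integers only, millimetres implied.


// slat z = rail_z + rail_h = 222 + 181 = 403
// slat gap = ⌊(1787 − 10·81) / 11⌋ = 88
translate([466, 254, 0]) cube([74, 74, 425]);
translate([466, 1659, 0]) cube([74, 74, 425]);
translate([2327, 254, 0]) cube([74, 74, 425]);
translate([2327, 1659, 0]) cube([74, 74, 425]);
translate([540, 254, 222]) cube([1787, 27, 181]);
translate([540, 1706, 222]) cube([1787, 27, 181]);
translate([466, 328, 222]) cube([27, 1331, 181]);
translate([2374, 328, 222]) cube([27, 1331, 181]);
translate([628, 254, 403]) cube([81, 1479, 16]);
translate([797, 254, 403]) cube([81, 1479, 16]);
translate([966, 254, 403]) cube([81, 1479, 16]);
translate([1135, 254, 403]) cube([81, 1479, 16]);
translate([1304, 254, 403]) cube([81, 1479, 16]);
translate([1473, 254, 403]) cube([81, 1479, 16]);
translate([1642, 254, 403]) cube([81, 1479, 16]);
translate([1811, 254, 403]) cube([81, 1479, 16]);
translate([1980, 254, 403]) cube([81, 1479, 16]);
translate([2149, 254, 403]) cube([81, 1479, 16]);


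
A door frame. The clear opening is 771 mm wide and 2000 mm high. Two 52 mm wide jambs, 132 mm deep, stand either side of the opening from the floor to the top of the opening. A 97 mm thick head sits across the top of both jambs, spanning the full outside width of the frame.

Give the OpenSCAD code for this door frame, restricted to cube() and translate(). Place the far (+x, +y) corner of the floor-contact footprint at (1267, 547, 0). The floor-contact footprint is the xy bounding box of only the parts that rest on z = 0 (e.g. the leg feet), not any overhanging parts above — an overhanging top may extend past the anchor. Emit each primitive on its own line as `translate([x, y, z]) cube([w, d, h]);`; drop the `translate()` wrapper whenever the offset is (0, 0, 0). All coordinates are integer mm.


translate([392, 415, 0]) cube([52, 132, 2000]);
translate([1215, 415, 0]) cube([52, 132, 2000]);
translate([392, 415, 2000]) cube([875, 132, 97]);


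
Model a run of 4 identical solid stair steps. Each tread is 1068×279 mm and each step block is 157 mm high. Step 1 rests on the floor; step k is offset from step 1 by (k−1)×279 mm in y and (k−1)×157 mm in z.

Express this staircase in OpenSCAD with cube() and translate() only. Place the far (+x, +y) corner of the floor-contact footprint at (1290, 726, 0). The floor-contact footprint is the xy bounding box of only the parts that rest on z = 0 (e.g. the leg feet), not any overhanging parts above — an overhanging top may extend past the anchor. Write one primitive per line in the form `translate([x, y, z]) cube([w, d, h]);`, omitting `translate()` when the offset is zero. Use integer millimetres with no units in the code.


translate([222, 447, 0]) cube([1068, 279, 157]);
translate([222, 726, 157]) cube([1068, 279, 157]);
translate([222, 1005, 314]) cube([1068, 279, 157]);
translate([222, 1284, 471]) cube([1068, 279, 157]);


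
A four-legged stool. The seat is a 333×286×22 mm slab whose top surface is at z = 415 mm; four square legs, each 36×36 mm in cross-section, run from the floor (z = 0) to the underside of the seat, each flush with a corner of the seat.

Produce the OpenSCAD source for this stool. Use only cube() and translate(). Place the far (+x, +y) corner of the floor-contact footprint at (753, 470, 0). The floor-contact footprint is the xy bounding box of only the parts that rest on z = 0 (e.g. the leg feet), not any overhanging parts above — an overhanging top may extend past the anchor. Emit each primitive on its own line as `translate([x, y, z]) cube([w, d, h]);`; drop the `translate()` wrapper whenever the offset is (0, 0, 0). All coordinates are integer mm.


translate([420, 184, 393]) cube([333, 286, 22]);
translate([420, 184, 0]) cube([36, 36, 393]);
translate([717, 184, 0]) cube([36, 36, 393]);
translate([420, 434, 0]) cube([36, 36, 393]);
translate([717, 434, 0]) cube([36, 36, 393]);


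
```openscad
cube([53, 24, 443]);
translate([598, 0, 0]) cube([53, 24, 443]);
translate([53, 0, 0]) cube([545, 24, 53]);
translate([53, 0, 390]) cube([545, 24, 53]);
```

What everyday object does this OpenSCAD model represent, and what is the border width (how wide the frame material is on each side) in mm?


A picture frame. The border width is 53 mm.

Four thin pieces enclosing a rectangular opening — a picture frame. The two full-height stiles are 443 mm tall; the top rail sits at z = 390 and is 53 mm tall, so the border above the opening is 443 − 390 = 53 mm, matching the stile x-width.


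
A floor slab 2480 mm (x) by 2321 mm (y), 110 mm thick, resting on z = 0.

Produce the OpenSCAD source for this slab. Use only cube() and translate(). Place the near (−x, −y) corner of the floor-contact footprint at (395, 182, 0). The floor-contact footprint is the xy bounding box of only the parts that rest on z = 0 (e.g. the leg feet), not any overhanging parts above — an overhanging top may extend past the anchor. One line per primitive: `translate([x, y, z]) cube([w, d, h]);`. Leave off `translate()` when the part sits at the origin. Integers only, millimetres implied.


translate([395, 182, 0]) cube([2480, 2321, 110]);


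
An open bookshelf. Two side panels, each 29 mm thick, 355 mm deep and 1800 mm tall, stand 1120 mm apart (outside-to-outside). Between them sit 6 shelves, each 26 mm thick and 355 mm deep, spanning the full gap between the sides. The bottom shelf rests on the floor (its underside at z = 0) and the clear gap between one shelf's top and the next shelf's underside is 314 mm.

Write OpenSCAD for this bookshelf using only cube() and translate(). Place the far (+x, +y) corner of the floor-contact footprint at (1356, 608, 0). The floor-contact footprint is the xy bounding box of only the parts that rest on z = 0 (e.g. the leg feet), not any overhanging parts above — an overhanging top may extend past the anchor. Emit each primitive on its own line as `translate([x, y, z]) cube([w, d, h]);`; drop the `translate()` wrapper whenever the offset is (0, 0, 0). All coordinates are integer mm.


translate([236, 253, 0]) cube([29, 355, 1800]);
translate([1327, 253, 0]) cube([29, 355, 1800]);
translate([265, 253, 0]) cube([1062, 355, 26]);
translate([265, 253, 340]) cube([1062, 355, 26]);
translate([265, 253, 680]) cube([1062, 355, 26]);
translate([265, 253, 1020]) cube([1062, 355, 26]);
translate([265, 253, 1360]) cube([1062, 355, 26]);
translate([265, 253, 1700]) cube([1062, 355, 26]);


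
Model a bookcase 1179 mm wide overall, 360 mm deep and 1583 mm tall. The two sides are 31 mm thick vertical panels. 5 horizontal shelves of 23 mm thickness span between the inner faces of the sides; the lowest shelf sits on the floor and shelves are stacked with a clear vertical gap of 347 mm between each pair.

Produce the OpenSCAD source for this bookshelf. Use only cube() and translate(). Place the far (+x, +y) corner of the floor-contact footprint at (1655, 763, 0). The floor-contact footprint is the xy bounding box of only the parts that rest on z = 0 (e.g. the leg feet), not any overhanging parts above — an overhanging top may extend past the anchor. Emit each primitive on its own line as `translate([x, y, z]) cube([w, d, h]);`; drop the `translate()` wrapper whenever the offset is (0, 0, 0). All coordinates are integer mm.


translate([476, 403, 0]) cube([31, 360, 1583]);
translate([1624, 403, 0]) cube([31, 360, 1583]);
translate([507, 403, 0]) cube([1117, 360, 23]);
translate([507, 403, 370]) cube([1117, 360, 23]);
translate([507, 403, 740]) cube([1117, 360, 23]);
translate([507, 403, 1110]) cube([1117, 360, 23]);
translate([507, 403, 1480]) cube([1117, 360, 23]);


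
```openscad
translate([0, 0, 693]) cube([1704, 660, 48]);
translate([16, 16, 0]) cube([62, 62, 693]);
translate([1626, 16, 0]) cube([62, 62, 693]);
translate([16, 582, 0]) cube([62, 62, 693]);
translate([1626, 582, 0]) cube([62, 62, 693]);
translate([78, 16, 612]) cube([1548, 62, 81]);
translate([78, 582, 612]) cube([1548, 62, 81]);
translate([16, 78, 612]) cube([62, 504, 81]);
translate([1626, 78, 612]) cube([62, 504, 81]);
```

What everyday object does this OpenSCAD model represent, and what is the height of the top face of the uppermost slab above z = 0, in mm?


A table. The table height is 741 mm.

A 1704×660×48 slab sits at z = 693 on four 62 mm square posts — a table. The top surface is at 693 + 48 = 741 mm.


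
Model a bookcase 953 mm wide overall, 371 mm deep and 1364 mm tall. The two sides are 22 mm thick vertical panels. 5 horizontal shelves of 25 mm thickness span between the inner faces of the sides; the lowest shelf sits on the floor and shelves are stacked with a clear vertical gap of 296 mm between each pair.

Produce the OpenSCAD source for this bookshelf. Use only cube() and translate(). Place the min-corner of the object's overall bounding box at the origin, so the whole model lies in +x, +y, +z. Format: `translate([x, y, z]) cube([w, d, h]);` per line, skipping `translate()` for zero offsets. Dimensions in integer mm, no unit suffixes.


cube([22, 371, 1364]);
translate([931, 0, 0]) cube([22, 371, 1364]);
translate([22, 0, 0]) cube([909, 371, 25]);
translate([22, 0, 321]) cube([909, 371, 25]);
translate([22, 0, 642]) cube([909, 371, 25]);
translate([22, 0, 963]) cube([909, 371, 25]);
translate([22, 0, 1284]) cube([909, 371, 25]);


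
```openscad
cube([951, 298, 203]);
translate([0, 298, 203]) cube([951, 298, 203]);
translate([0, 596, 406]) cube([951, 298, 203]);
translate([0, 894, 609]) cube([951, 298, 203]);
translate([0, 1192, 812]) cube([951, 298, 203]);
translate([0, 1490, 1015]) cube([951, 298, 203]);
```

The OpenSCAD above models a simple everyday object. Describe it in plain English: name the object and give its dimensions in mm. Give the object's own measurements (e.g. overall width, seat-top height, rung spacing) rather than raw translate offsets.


A straight staircase of 6 solid steps. Each step is 951 mm wide (x), 298 mm deep (y, the going) and 203 mm tall (the rise). The first step rests on the floor; each subsequent step sits one going further in +y and one rise higher in +z, directly behind and above the previous step with no overlap.


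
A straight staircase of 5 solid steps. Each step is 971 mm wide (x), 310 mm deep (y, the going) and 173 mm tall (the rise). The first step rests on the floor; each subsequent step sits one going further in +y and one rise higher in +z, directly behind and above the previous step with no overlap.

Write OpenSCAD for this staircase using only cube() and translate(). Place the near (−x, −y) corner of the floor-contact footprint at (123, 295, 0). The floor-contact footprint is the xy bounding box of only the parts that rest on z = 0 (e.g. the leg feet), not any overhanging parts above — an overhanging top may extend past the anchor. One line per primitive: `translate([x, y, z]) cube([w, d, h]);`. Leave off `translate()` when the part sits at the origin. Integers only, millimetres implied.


translate([123, 295, 0]) cube([971, 310, 173]);
translate([123, 605, 173]) cube([971, 310, 173]);
translate([123, 915, 346]) cube([971, 310, 173]);
translate([123, 1225, 519]) cube([971, 310, 173]);
translate([123, 1535, 692]) cube([971, 310, 173]);


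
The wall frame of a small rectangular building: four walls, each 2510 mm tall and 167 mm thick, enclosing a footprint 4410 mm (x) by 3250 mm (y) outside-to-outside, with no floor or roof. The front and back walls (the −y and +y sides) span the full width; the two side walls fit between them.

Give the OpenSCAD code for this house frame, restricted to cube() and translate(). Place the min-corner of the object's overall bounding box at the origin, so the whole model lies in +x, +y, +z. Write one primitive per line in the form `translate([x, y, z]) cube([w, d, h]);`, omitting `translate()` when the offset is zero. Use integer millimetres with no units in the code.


cube([4410, 167, 2510]);
translate([0, 3083, 0]) cube([4410, 167, 2510]);
translate([0, 167, 0]) cube([167, 2916, 2510]);
translate([4243, 167, 0]) cube([167, 2916, 2510]);


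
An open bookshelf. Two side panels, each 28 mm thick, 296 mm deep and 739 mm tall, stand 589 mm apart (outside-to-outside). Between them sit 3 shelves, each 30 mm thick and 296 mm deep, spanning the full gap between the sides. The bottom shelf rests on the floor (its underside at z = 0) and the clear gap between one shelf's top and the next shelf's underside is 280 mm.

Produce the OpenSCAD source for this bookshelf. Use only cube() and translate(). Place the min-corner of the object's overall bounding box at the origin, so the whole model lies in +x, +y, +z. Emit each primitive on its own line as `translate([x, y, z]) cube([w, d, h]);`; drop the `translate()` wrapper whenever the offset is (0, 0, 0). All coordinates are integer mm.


cube([28, 296, 739]);
translate([561, 0, 0]) cube([28, 296, 739]);
translate([28, 0, 0]) cube([533, 296, 30]);
translate([28, 0, 310]) cube([533, 296, 30]);
translate([28, 0, 620]) cube([533, 296, 30]);


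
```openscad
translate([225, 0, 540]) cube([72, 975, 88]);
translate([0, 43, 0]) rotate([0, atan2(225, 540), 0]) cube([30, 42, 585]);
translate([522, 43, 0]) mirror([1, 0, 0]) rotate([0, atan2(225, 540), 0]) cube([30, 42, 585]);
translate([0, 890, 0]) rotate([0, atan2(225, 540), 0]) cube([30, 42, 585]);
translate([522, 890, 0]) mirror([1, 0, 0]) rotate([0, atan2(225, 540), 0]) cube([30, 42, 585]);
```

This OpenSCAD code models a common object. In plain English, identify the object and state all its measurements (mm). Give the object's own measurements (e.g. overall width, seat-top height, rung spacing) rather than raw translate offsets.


A sawhorse. A 72×975×88 mm beam (x, y, z) sits on two A-frame leg pairs. Each pair is two raked legs of 30×42 mm section (42 mm along y) splaying symmetrically in x. Each leg rises 540 mm vertically over 225 mm of horizontal reach and is 585 mm long along its own axis. Every leg's outer bottom edge rests on the floor and its outer top edge meets a bottom edge of the beam — the left legs (tilting toward +x) meet the beam's −x bottom edge, the right legs (their mirror images, tilting toward −x) meet its +x bottom edge — so the leg tops tuck under the beam, the beam's underside is 540 mm above the floor, and the feet are 522 mm apart outside-to-outside with the beam centred between them. The two leg pairs are set in 43 mm from either end of the beam.


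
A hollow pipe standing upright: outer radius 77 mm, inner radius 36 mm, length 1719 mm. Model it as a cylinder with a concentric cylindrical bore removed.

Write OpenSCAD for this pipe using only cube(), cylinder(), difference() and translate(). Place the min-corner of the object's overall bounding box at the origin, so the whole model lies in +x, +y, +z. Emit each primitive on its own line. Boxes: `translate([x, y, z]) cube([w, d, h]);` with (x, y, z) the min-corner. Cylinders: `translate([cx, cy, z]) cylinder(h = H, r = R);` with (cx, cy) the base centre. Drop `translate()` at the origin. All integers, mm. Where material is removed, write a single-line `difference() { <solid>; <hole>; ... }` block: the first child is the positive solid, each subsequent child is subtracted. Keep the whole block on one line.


difference() { translate([77, 77, 0]) cylinder(h = 1719, r = 77); translate([77, 77, 0]) cylinder(h = 1719, r = 36); }


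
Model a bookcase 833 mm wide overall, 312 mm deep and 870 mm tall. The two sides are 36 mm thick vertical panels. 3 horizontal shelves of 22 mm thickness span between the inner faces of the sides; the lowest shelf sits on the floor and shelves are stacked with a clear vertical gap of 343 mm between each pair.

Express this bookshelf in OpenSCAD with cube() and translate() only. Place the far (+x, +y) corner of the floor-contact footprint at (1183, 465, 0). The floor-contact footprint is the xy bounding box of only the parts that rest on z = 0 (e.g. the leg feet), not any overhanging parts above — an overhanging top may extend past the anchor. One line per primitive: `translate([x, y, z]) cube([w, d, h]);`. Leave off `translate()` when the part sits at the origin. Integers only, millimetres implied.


translate([350, 153, 0]) cube([36, 312, 870]);
translate([1147, 153, 0]) cube([36, 312, 870]);
translate([386, 153, 0]) cube([761, 312, 22]);
translate([386, 153, 365]) cube([761, 312, 22]);
translate([386, 153, 730]) cube([761, 312, 22]);


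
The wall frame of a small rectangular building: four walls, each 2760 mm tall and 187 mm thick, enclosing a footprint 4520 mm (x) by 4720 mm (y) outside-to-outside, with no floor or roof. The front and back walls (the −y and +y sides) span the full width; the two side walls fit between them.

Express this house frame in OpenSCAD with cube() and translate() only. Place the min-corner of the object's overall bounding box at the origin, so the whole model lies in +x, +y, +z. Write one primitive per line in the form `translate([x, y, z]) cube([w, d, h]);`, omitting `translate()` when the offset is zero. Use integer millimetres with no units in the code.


cube([4520, 187, 2760]);
translate([0, 4533, 0]) cube([4520, 187, 2760]);
translate([0, 187, 0]) cube([187, 4346, 2760]);
translate([4333, 187, 0]) cube([187, 4346, 2760]);


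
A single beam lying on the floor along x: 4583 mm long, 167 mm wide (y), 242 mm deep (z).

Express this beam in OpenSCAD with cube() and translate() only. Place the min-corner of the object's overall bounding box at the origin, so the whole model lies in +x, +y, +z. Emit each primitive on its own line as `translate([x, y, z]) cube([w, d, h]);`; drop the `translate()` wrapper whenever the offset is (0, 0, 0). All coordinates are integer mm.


cube([4583, 167, 242]);


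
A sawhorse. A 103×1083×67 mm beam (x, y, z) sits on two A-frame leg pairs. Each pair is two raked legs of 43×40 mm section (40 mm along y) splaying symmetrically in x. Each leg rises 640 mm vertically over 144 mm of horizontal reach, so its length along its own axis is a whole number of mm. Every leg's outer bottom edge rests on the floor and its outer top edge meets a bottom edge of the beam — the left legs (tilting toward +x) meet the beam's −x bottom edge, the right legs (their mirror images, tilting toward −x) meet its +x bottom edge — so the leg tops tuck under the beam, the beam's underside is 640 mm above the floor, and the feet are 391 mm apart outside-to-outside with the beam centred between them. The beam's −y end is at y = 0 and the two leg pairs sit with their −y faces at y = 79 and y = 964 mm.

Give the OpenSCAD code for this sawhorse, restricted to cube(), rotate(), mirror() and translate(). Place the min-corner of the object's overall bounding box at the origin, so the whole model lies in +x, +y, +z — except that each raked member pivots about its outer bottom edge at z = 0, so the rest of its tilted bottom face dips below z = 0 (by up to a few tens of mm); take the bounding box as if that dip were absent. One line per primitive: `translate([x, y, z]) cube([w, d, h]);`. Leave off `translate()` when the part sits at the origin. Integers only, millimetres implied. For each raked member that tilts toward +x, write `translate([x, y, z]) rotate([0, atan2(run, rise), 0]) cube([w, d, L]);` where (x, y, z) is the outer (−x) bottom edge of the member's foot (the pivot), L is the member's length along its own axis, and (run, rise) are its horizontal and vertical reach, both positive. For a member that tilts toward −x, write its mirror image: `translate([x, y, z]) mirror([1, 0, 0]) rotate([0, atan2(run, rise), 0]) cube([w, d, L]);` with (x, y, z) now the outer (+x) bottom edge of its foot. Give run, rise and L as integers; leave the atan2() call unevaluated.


// leg length = √(144² + 640²) = 656
// right-leg outer foot x = 2·144 + 103 = 391
// beam min-corner = (144, 0, 640)
translate([144, 0, 640]) cube([103, 1083, 67]);
translate([0, 79, 0]) rotate([0, atan2(144, 640), 0]) cube([43, 40, 656]);
translate([391, 79, 0]) mirror([1, 0, 0]) rotate([0, atan2(144, 640), 0]) cube([43, 40, 656]);
translate([0, 964, 0]) rotate([0, atan2(144, 640), 0]) cube([43, 40, 656]);
translate([391, 964, 0]) mirror([1, 0, 0]) rotate([0, atan2(144, 640), 0]) cube([43, 40, 656]);


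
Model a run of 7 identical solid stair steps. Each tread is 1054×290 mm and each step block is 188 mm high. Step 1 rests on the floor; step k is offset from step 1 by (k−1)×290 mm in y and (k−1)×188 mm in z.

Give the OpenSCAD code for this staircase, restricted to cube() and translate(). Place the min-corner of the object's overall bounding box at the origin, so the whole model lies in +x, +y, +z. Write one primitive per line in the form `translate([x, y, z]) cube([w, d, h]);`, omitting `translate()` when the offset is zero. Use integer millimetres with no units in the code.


cube([1054, 290, 188]);
translate([0, 290, 188]) cube([1054, 290, 188]);
translate([0, 580, 376]) cube([1054, 290, 188]);
translate([0, 870, 564]) cube([1054, 290, 188]);
translate([0, 1160, 752]) cube([1054, 290, 188]);
translate([0, 1450, 940]) cube([1054, 290, 188]);
translate([0, 1740, 1128]) cube([1054, 290, 188]);


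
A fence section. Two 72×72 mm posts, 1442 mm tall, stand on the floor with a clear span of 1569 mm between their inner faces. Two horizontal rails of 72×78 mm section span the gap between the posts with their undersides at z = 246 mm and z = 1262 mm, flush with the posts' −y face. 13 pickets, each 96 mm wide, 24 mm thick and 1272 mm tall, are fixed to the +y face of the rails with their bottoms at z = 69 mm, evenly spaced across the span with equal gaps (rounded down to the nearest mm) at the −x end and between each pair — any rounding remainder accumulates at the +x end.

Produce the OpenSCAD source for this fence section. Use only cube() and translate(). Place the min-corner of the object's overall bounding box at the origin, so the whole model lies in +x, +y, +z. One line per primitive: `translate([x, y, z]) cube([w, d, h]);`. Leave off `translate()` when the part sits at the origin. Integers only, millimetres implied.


cube([72, 72, 1442]);
translate([1641, 0, 0]) cube([72, 72, 1442]);
translate([72, 0, 246]) cube([1569, 72, 78]);
translate([72, 0, 1262]) cube([1569, 72, 78]);
translate([94, 72, 69]) cube([96, 24, 1272]);
translate([212, 72, 69]) cube([96, 24, 1272]);
translate([330, 72, 69]) cube([96, 24, 1272]);
translate([448, 72, 69]) cube([96, 24, 1272]);
translate([566, 72, 69]) cube([96, 24, 1272]);
translate([684, 72, 69]) cube([96, 24, 1272]);
translate([802, 72, 69]) cube([96, 24, 1272]);
translate([920, 72, 69]) cube([96, 24, 1272]);
translate([1038, 72, 69]) cube([96, 24, 1272]);
translate([1156, 72, 69]) cube([96, 24, 1272]);
translate([1274, 72, 69]) cube([96, 24, 1272]);
translate([1392, 72, 69]) cube([96, 24, 1272]);
translate([1510, 72, 69]) cube([96, 24, 1272]);


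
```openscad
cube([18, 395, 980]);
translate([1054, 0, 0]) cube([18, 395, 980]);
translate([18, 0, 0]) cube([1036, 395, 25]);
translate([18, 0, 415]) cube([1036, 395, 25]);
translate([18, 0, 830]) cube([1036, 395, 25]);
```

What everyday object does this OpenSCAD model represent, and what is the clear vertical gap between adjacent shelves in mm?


A bookshelf. The clear shelf gap is 390 mm.

Two tall side panels with 3 horizontal boards between them — a bookshelf. The first two shelf undersides are at z = 0 and z = 415; with shelf thickness 25, the clear gap is 415 − 0 − 25 = 390 mm.


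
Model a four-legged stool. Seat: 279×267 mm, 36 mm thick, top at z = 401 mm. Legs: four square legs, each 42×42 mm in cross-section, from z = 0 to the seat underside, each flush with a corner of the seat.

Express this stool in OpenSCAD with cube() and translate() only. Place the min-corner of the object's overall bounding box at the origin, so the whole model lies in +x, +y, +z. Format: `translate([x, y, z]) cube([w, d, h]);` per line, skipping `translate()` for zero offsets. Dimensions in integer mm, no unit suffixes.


translate([0, 0, 365]) cube([279, 267, 36]);
cube([42, 42, 365]);
translate([237, 0, 0]) cube([42, 42, 365]);
translate([0, 225, 0]) cube([42, 42, 365]);
translate([237, 225, 0]) cube([42, 42, 365]);


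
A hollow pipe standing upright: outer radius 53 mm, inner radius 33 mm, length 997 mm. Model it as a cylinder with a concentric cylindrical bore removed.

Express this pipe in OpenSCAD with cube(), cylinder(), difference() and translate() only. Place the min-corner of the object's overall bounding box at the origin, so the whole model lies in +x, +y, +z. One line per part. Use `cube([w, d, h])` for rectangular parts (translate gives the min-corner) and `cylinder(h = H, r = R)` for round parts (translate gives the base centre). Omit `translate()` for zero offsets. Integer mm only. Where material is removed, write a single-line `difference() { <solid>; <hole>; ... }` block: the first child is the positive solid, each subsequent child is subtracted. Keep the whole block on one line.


difference() { translate([53, 53, 0]) cylinder(h = 997, r = 53); translate([53, 53, 0]) cylinder(h = 997, r = 33); }


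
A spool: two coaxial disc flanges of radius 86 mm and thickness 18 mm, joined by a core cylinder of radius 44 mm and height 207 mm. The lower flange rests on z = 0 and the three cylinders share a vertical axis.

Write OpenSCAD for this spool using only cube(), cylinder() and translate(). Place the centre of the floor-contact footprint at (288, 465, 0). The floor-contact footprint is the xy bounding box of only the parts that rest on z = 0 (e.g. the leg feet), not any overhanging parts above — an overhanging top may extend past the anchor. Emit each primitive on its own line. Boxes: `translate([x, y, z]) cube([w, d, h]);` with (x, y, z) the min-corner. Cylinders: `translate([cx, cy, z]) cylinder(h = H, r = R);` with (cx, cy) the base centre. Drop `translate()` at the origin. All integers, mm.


translate([288, 465, 0]) cylinder(h = 18, r = 86);
translate([288, 465, 18]) cylinder(h = 207, r = 44);
translate([288, 465, 225]) cylinder(h = 18, r = 86);


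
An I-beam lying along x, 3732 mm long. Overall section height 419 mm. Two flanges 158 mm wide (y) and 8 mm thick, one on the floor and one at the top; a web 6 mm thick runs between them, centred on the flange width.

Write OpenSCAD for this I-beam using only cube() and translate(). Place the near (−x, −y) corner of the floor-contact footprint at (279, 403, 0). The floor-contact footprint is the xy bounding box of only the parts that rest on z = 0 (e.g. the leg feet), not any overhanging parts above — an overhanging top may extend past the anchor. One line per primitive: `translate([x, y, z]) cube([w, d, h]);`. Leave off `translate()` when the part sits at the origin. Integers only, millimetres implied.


translate([279, 403, 0]) cube([3732, 158, 8]);
translate([279, 479, 8]) cube([3732, 6, 403]);
translate([279, 403, 411]) cube([3732, 158, 8]);


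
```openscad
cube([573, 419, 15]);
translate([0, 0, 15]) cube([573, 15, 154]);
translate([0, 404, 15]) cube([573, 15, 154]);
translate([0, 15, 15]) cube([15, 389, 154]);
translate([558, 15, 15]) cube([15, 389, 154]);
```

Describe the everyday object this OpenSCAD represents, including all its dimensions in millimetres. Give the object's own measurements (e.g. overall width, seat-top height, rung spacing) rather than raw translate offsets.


An open-topped rectangular box: outside dimensions 573×419×169 mm, with a uniform wall and base thickness of 15 mm. The base is a full 573×419 slab on the floor; four walls sit on top of the base. The front and back walls (the −y and +y sides) span the full width; the two side walls fit between them.


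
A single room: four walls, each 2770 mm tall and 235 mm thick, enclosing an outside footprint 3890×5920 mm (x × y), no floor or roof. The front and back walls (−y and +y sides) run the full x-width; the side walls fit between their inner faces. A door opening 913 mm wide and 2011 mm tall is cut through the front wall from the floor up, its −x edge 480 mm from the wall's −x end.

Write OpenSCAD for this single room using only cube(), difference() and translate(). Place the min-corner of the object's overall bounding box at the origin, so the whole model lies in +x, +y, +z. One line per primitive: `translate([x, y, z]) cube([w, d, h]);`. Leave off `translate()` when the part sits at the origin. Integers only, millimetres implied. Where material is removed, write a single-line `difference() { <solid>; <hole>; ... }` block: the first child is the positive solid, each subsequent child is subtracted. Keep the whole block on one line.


difference() { cube([3890, 235, 2770]); translate([480, 0, 0]) cube([913, 235, 2011]); }
translate([0, 5685, 0]) cube([3890, 235, 2770]);
translate([0, 235, 0]) cube([235, 5450, 2770]);
translate([3655, 235, 0]) cube([235, 5450, 2770]);


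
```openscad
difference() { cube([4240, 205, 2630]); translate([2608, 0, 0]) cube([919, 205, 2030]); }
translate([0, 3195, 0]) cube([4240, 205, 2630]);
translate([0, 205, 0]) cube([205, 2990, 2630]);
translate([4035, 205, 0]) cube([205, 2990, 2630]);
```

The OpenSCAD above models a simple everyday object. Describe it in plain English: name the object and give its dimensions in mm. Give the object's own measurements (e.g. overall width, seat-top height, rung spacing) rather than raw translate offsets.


A single room: four walls, each 2630 mm tall and 205 mm thick, enclosing an outside footprint 4240×3400 mm (x × y), no floor or roof. The front and back walls (−y and +y sides) run the full x-width; the side walls fit between their inner faces. A door opening 919 mm wide and 2030 mm tall is cut through the front wall from the floor up, its −x edge 2608 mm from the wall's −x end.


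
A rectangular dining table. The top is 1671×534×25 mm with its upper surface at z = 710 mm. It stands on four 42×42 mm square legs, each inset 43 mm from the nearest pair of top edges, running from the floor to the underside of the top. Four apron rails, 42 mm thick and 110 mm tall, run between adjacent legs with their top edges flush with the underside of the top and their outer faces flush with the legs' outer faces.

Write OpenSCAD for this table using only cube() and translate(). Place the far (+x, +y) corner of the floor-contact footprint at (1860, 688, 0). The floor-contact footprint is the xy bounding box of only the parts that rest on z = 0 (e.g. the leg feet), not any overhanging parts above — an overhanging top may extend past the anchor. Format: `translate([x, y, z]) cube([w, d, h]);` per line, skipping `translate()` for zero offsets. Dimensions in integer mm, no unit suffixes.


translate([232, 197, 685]) cube([1671, 534, 25]);
translate([275, 240, 0]) cube([42, 42, 685]);
translate([1818, 240, 0]) cube([42, 42, 685]);
translate([275, 646, 0]) cube([42, 42, 685]);
translate([1818, 646, 0]) cube([42, 42, 685]);
translate([317, 240, 575]) cube([1501, 42, 110]);
translate([317, 646, 575]) cube([1501, 42, 110]);
translate([275, 282, 575]) cube([42, 364, 110]);
translate([1818, 282, 575]) cube([42, 364, 110]);


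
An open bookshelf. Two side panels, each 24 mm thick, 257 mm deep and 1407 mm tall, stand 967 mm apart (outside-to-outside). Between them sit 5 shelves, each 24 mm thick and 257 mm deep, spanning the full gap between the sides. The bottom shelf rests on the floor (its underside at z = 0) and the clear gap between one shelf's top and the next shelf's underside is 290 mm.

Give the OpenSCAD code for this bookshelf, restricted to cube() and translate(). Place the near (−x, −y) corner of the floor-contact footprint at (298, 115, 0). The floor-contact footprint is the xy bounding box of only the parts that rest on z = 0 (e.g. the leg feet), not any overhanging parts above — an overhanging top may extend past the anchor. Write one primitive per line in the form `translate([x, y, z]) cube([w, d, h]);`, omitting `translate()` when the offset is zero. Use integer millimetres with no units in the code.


translate([298, 115, 0]) cube([24, 257, 1407]);
translate([1241, 115, 0]) cube([24, 257, 1407]);
translate([322, 115, 0]) cube([919, 257, 24]);
translate([322, 115, 314]) cube([919, 257, 24]);
translate([322, 115, 628]) cube([919, 257, 24]);
translate([322, 115, 942]) cube([919, 257, 24]);
translate([322, 115, 1256]) cube([919, 257, 24]);
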